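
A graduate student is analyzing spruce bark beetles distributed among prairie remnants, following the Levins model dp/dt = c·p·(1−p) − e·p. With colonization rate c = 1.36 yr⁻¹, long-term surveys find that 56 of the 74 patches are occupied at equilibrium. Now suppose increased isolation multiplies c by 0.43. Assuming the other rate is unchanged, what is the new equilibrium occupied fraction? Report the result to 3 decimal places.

0.434

Observed p* = 56/74 = 0.75676.
Balance c(1−p*) = e gives e = 1.36×(1 − 0.75676) = 0.33081.
New p* = 1 − e/c = 1 − 0.33081/0.58480 = 0.43432.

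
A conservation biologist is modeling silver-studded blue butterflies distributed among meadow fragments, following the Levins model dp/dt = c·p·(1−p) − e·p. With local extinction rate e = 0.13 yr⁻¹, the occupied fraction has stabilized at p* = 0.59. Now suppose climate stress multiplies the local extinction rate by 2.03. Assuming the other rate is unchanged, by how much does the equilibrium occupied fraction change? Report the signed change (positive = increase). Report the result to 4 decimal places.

Balance c(1−p*) = e gives c = e/(1 − 0.59000) = 0.13/0.41000 = 0.31707.
New p* = 1 − e/c = 1 − 0.26390/0.31707 = 0.16769.
Δp* = 0.16769 − 0.59000 = -0.42231.

-0.4223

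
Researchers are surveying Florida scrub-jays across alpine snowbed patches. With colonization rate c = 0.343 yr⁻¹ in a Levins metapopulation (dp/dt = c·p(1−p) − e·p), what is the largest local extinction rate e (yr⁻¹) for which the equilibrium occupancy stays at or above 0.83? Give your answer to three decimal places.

0.058

1 − e/c ≥ 0.83 ⇒ e ≤ c(1 − 0.83) = 0.343 × 0.1700.
e_max = 0.0583.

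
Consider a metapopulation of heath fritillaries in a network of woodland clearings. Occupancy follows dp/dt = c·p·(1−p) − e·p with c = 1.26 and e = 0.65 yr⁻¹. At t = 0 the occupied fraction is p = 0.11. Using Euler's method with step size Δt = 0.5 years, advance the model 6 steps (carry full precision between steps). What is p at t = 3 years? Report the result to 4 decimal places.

Update rule: p ← p + [c·p·(1−p) − e·p]·Δt with Δt = 0.5.
step 1: Δp = +0.02593, p = 0.13593
step 2: Δp = +0.02982, p = 0.16574
step 3: Δp = +0.03325, p = 0.19899
step 4: Δp = +0.03575, p = 0.23474
step 5: Δp = +0.03688, p = 0.27162
step 6: Δp = +0.03636, p = 0.30798

0.3080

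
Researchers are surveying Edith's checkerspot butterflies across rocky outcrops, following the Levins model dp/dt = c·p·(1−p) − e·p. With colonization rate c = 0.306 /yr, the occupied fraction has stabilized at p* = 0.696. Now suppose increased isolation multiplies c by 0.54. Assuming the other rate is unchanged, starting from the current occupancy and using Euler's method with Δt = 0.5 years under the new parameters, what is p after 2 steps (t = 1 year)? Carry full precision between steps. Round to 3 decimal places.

0.667

Balance c(1−p*) = e gives e = 0.306×(1 − 0.69600) = 0.09302.
Starting from p₀ = 0.69600; update p ← p + (dp/dt)·Δt with the new parameters.
p: 0.69600 → 0.68111  (Δp = -0.01489)
p: 0.68111 → 0.66737  (Δp = -0.01373)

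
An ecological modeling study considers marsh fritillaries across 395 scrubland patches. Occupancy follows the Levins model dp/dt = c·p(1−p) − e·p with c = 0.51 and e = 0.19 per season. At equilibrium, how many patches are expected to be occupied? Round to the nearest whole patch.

p* = 1 − e/c = 1 − 0.19/0.51 = 0.6275.
Expected occupied patches = N × p* = 395 × 0.6275 = 247.84 ≈ 248.

248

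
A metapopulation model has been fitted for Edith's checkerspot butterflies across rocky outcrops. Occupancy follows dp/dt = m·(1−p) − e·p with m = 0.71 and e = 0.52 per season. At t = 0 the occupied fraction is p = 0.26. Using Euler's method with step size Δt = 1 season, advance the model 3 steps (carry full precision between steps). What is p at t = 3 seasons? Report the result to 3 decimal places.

Update rule: p ← p + [m·(1−p) − e·p]·Δt with Δt = 1.
p: 0.26000 → 0.65020  (Δp = +0.39020)
p: 0.65020 → 0.56045  (Δp = -0.08975)
p: 0.56045 → 0.58110  (Δp = +0.02064)

0.581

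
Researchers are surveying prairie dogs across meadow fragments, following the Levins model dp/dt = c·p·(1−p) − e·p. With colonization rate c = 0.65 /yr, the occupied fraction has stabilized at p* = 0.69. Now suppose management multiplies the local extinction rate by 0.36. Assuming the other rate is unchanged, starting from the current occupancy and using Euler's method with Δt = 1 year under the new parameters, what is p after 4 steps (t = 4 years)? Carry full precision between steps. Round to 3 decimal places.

Balance c(1−p*) = e gives e = 0.65×(1 − 0.69000) = 0.20150.
Starting from p₀ = 0.69000; update p ← p + (dp/dt)·Δt with the new parameters.
step 1: Δp = +0.08898, p = 0.77898
step 2: Δp = +0.05540, p = 0.83438
step 3: Δp = +0.02930, p = 0.86368
step 4: Δp = +0.01388, p = 0.87756

0.878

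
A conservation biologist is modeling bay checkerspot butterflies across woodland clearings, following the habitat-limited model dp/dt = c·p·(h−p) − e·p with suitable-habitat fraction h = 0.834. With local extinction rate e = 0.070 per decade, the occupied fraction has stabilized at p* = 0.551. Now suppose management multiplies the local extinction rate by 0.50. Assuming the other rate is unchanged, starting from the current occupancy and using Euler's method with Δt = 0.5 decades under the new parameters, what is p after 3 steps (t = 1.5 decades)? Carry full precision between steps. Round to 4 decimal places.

0.5784

Balance c(h−p*) = e gives c = e/(0.834 − 0.55100) = 0.070/0.28300 = 0.24735.
Starting from p₀ = 0.55100; update p ← p + (dp/dt)·Δt with the new parameters.
t = 0.5: p = 0.55100 + (+0.00964) = 0.56064
t = 1: p = 0.56064 + (+0.00914) = 0.56979
t = 1.5: p = 0.56979 + (+0.00865) = 0.57843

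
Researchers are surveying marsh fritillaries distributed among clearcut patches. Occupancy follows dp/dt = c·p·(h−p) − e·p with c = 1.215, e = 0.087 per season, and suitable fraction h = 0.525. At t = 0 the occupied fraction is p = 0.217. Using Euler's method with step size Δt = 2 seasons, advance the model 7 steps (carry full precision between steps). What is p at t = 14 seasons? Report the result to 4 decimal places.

Update rule: p ← p + [c·p·(h−p) − e·p]·Δt with Δt = 2.
p: 0.21700 → 0.34165  (Δp = +0.12465)
p: 0.34165 → 0.43442  (Δp = +0.09277)
p: 0.43442 → 0.45445  (Δp = +0.02003)
p: 0.45445 → 0.45328  (Δp = -0.00117)
p: 0.45328 → 0.45341  (Δp = +0.00012)
p: 0.45341 → 0.45339  (Δp = -0.00001)
p: 0.45339 → 0.45340  (Δp = +0.00000)

0.4534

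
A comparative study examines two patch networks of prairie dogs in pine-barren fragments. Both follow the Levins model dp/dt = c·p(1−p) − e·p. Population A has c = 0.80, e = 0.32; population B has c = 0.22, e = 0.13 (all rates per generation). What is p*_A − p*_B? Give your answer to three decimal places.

A: p*_A = 1 − 0.32/0.80 = 0.6000.
B: p*_B = 1 − 0.13/0.22 = 0.4091.
p*_A − p*_B = 0.6000 − 0.4091 = 0.1909.

0.191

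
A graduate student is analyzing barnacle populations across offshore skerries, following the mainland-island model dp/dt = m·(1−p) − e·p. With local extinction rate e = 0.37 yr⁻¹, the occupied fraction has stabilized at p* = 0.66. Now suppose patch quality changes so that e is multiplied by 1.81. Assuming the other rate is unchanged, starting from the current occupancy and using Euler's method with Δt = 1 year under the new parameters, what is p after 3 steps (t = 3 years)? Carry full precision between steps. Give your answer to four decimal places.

0.5092

Balance m(1−p*) = e·p* gives m = e·p*/(1−p*) = 0.37×0.66000/0.34000 = 0.71824.
Starting from p₀ = 0.66000; update p ← p + (dp/dt)·Δt with the new parameters.
step 1: Δp = -0.19780, p = 0.46220
step 2: Δp = +0.07673, p = 0.53893
step 3: Δp = -0.02977, p = 0.50916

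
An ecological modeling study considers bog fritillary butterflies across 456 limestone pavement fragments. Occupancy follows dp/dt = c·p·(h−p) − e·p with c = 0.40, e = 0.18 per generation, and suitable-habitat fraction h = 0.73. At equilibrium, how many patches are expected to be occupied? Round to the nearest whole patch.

128

p* = h − e/c = 0.73 − 0.4500 = 0.2800.
Expected occupied patches = N × p* = 456 × 0.2800 = 127.68 ≈ 128.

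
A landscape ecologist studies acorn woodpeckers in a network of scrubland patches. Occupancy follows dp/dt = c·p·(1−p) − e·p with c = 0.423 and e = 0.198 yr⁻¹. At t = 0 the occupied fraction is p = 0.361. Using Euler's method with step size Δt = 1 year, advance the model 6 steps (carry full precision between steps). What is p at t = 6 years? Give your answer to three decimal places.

Update rule: p ← p + [c·p·(1−p) − e·p]·Δt with Δt = 1.
p: 0.36100 → 0.38710  (Δp = +0.02610)
p: 0.38710 → 0.41081  (Δp = +0.02371)
p: 0.41081 → 0.43186  (Δp = +0.02104)
p: 0.43186 → 0.45013  (Δp = +0.01828)
p: 0.45013 → 0.46571  (Δp = +0.01557)
p: 0.46571 → 0.47875  (Δp = +0.01304)

0.479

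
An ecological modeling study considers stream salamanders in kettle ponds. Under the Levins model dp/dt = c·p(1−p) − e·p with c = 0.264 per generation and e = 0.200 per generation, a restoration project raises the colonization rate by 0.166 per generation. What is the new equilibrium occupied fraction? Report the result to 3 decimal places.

0.535

Before: p* = 1 − 0.200/0.264 = 0.2424.
After the change, c = 0.43, e = 0.2, so p* = 1 − 0.2/0.43 = 0.5349.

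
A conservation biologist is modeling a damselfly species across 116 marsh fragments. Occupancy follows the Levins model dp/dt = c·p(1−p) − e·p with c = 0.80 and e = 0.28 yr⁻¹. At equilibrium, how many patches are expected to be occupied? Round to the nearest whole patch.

75

p* = 1 − e/c = 1 − 0.28/0.80 = 0.6500.
Expected occupied patches = N × p* = 116 × 0.6500 = 75.40 ≈ 75.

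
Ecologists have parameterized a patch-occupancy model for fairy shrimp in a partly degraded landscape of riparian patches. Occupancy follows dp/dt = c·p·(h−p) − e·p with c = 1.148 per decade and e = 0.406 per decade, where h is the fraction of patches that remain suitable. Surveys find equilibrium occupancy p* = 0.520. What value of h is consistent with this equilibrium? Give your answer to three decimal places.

At equilibrium c(h−p*) = e, so h = p* + e/c.
h = 0.520 + 0.406/1.148 = 0.520 + 0.3537 = 0.8737.

0.874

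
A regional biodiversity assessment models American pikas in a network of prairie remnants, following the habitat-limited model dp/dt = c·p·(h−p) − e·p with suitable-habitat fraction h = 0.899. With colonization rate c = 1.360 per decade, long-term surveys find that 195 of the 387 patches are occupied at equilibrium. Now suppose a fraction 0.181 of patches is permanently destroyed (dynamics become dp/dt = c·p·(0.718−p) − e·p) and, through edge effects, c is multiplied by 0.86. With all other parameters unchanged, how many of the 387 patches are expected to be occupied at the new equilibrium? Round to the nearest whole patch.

Observed p* = 195/387 = 0.50388.
Balance c(h−p*) = e gives e = 1.360×(0.899 − 0.50388) = 0.53736.
New p* = 0.718 − e/c = 0.718 − 0.53736/1.16960 = 0.25856.
Expected occupied = 387 × 0.25856 = 100.06 ≈ 100.

100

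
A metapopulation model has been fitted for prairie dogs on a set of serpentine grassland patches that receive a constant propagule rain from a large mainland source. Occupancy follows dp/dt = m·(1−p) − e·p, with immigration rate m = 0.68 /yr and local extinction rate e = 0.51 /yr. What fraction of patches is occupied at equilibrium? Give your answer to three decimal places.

At equilibrium the propagule rain into empty patches balances local extinction: m(1−p*) = e·p*.
p* = m/(m+e) = 0.68/(0.68+0.51) = 0.68/1.1900 = 0.5714.

0.571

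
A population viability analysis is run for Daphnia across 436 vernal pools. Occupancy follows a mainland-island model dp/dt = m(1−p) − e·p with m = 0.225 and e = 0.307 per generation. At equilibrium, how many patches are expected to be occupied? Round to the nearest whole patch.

p* = m/(m+e) = 0.225/0.5320 = 0.4229.
Expected occupied patches = N × p* = 436 × 0.4229 = 184.40 ≈ 184.

184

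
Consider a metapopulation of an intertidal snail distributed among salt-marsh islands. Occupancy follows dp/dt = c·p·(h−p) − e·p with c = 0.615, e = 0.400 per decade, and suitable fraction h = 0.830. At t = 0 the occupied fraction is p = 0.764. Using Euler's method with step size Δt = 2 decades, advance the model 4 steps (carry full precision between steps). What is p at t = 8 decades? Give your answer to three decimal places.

Update rule: p ← p + [c·p·(h−p) − e·p]·Δt with Δt = 2.
t = 2: p = 0.76400 + (-0.54918) = 0.21482
t = 4: p = 0.21482 + (-0.00931) = 0.20551
t = 6: p = 0.20551 + (-0.00655) = 0.19896
t = 8: p = 0.19896 + (-0.00474) = 0.19422

0.194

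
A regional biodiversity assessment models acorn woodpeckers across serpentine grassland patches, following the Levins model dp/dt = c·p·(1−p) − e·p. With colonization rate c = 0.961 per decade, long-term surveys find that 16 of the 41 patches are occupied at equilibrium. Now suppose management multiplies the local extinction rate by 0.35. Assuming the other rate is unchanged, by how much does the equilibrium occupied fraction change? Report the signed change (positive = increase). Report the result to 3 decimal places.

Observed p* = 16/41 = 0.39024.
Balance c(1−p*) = e gives e = 0.961×(1 − 0.39024) = 0.58598.
New p* = 1 − e/c = 1 − 0.20509/0.96100 = 0.78659.
Δp* = 0.78659 − 0.39024 = +0.39635.

0.396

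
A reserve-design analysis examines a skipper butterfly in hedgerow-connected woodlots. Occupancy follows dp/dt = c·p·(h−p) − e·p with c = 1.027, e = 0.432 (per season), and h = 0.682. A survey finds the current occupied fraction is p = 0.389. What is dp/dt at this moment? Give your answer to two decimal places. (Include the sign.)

-0.05

Colonization term: c·p·(h−p) = 1.027×0.389×0.2930 = 0.11705.
Extinction term: e·p = 0.16805.
dp/dt = 0.11705 − 0.16805 = -0.05099.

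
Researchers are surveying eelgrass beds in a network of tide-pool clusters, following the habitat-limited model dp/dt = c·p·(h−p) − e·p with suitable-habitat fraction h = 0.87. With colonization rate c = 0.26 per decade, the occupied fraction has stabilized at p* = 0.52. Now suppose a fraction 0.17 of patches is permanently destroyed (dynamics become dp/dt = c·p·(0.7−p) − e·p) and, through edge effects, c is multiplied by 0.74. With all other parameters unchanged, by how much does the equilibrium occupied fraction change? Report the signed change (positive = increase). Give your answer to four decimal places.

Balance c(h−p*) = e gives e = 0.26×(0.87 − 0.52000) = 0.09100.
New p* = 0.7 − e/c = 0.7 − 0.09100/0.19240 = 0.22703.
Δp* = 0.22703 − 0.52000 = -0.29297.

-0.2930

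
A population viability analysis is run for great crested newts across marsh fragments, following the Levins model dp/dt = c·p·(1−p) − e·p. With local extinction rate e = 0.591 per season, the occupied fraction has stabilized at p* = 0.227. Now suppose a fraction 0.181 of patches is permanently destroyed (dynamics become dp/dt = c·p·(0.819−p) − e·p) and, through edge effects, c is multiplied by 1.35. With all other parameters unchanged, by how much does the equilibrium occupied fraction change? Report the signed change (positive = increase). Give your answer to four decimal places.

0.0194

Balance c(1−p*) = e gives c = e/(1 − 0.22700) = 0.591/0.77300 = 0.76455.
New p* = 0.819 − e/c = 0.819 − 0.59100/1.03214 = 0.24640.
Δp* = 0.24640 − 0.22700 = +0.01940.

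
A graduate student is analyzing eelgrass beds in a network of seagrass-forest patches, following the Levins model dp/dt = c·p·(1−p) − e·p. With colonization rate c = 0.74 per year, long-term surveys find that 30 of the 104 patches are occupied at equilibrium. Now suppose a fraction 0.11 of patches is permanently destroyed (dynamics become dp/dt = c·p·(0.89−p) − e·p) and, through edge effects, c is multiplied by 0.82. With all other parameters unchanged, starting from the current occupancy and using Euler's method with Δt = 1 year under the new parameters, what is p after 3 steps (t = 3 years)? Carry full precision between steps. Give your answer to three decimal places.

0.186

Observed p* = 30/104 = 0.28846.
Balance c(1−p*) = e gives e = 0.74×(1 − 0.28846) = 0.52654.
Starting from p₀ = 0.28846; update p ← p + (dp/dt)·Δt with the new parameters.
  1  |  dp/dt·Δt = -0.046594  |  p_1 = 0.241868
  2  |  dp/dt·Δt = -0.032229  |  p_2 = 0.209638
  3  |  dp/dt·Δt = -0.023835  |  p_3 = 0.185804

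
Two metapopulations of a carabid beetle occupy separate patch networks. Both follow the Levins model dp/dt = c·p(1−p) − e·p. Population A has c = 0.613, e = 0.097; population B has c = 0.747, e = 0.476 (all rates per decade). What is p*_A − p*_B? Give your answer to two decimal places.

A: p*_A = 1 − 0.097/0.613 = 0.8418.
B: p*_B = 1 − 0.476/0.747 = 0.3628.
p*_A − p*_B = 0.8418 − 0.3628 = 0.4790.

0.48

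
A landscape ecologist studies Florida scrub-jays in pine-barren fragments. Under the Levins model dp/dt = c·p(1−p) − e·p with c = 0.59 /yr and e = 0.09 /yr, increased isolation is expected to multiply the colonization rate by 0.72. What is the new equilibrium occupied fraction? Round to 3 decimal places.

Before: p* = 1 − 0.09/0.59 = 0.8475.
After the change, c = 0.4248, e = 0.09, so p* = 1 − 0.09/0.4248 = 0.7881.

0.788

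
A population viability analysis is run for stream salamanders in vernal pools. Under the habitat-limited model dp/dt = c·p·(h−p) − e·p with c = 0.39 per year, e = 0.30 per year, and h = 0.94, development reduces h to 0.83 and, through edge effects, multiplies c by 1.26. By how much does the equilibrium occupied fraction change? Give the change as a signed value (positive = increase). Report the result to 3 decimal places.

Before: p* = h − e/c = 0.94 − 0.30/0.39 = 0.94 − 0.7692 = 0.1708.
After: c = 0.4914, e = 0.3, h = 0.83; p* = 0.83 − 0.3/0.4914 = 0.2195.
Δp* = 0.2195 − 0.1708 = +0.0487.

0.049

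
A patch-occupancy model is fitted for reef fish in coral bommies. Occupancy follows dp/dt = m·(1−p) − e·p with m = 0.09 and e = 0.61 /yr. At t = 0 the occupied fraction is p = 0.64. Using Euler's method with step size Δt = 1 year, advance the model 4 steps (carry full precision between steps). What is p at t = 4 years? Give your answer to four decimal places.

Update rule: p ← p + [m·(1−p) − e·p]·Δt with Δt = 1.
  1  |  dp/dt·Δt = -0.358000  |  p_1 = 0.282000
  2  |  dp/dt·Δt = -0.107400  |  p_2 = 0.174600
  3  |  dp/dt·Δt = -0.032220  |  p_3 = 0.142380
  4  |  dp/dt·Δt = -0.009666  |  p_4 = 0.132714

0.1327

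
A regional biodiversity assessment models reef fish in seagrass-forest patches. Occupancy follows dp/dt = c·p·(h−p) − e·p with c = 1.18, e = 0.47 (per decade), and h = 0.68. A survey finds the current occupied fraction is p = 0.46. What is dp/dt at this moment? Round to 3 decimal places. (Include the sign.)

-0.097

Colonization term: c·p·(h−p) = 1.18×0.46×0.2200 = 0.11942.
Extinction term: e·p = 0.21620.
dp/dt = 0.11942 − 0.21620 = -0.09678.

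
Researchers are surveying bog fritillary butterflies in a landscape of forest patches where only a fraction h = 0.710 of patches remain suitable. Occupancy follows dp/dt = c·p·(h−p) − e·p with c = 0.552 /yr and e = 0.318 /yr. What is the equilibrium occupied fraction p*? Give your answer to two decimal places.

Setting dp/dt = 0 and dividing by p* gives c·(h−p*) = e.
So p* = h − e/c = 0.710 − 0.318/0.552 = 0.710 − 0.5761 = 0.1339.

0.13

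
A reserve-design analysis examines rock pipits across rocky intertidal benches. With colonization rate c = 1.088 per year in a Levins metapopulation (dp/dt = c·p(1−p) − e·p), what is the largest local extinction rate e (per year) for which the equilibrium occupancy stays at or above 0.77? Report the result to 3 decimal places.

1 − e/c ≥ 0.77 ⇒ e ≤ c(1 − 0.77) = 1.088 × 0.2300.
e_max = 0.2502.

0.250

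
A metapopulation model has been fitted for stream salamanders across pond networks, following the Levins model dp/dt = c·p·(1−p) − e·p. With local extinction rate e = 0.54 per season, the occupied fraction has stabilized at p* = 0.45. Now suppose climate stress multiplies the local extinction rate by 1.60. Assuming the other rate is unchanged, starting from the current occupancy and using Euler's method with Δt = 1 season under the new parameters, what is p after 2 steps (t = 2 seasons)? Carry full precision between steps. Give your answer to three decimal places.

0.249

Balance c(1−p*) = e gives c = e/(1 − 0.45000) = 0.54/0.55000 = 0.98182.
Starting from p₀ = 0.45000; update p ← p + (dp/dt)·Δt with the new parameters.
  1  |  dp/dt·Δt = -0.145800  |  p_1 = 0.304200
  2  |  dp/dt·Δt = -0.055015  |  p_2 = 0.249185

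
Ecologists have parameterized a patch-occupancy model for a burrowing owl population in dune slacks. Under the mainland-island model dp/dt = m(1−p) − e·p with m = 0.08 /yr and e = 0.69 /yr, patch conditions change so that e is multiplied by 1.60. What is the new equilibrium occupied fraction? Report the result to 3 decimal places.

0.068

Before: p* = 0.08/(0.08+0.69) = 0.1039.
After: m = 0.08, e = 1.104; p* = 0.08/1.1840 = 0.0676.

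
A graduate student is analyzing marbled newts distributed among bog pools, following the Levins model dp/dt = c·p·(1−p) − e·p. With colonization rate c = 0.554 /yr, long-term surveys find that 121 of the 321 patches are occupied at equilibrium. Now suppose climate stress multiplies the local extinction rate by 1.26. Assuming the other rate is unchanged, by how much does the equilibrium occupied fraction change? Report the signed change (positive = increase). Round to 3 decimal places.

-0.162

Observed p* = 121/321 = 0.37695.
Balance c(1−p*) = e gives e = 0.554×(1 − 0.37695) = 0.34517.
New p* = 1 − e/c = 1 − 0.43491/0.55400 = 0.21496.
Δp* = 0.21496 − 0.37695 = -0.16199.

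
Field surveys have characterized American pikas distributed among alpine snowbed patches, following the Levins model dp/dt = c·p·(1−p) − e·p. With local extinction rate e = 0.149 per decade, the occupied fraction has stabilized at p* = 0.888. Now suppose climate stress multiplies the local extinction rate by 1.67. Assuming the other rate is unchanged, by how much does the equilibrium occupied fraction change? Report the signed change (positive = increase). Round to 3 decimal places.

Balance c(1−p*) = e gives c = e/(1 − 0.88800) = 0.149/0.11200 = 1.33036.
New p* = 1 − e/c = 1 − 0.24883/1.33036 = 0.81296.
Δp* = 0.81296 − 0.88800 = -0.07504.

-0.075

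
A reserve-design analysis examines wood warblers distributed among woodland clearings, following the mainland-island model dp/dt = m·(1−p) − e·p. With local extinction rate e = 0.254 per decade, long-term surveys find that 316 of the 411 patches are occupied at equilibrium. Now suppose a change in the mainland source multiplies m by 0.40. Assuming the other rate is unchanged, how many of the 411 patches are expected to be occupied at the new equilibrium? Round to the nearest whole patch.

Observed p* = 316/411 = 0.76886.
Balance m(1−p*) = e·p* gives m = e·p*/(1−p*) = 0.254×0.76886/0.23114 = 0.84490.
New p* = m/(m+e) = 0.33796/(0.33796+0.25400) = 0.57092.
Expected occupied = 411 × 0.57092 = 234.65 ≈ 235.

235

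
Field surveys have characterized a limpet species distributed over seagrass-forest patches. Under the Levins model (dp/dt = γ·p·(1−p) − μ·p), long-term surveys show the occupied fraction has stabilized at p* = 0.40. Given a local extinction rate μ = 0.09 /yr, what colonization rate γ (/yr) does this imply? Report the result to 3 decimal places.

0.150

At equilibrium γ(1−p*) = μ, so γ = μ/(1−p*).
γ = 0.09/(1 − 0.40) = 0.09/0.6000 = 0.1500.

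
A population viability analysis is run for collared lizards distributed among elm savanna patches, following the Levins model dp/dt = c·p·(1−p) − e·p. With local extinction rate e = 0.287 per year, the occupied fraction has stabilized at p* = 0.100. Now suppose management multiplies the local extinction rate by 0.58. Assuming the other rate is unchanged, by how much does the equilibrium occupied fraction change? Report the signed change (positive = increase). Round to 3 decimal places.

0.378

Balance c(1−p*) = e gives c = e/(1 − 0.10000) = 0.287/0.90000 = 0.31889.
New p* = 1 − e/c = 1 − 0.16646/0.31889 = 0.47800.
Δp* = 0.47800 − 0.10000 = +0.37800.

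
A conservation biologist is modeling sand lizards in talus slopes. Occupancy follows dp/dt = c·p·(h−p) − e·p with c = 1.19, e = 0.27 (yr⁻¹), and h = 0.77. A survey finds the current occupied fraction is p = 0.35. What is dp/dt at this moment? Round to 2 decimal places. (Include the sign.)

0.08

Colonization term: c·p·(h−p) = 1.19×0.35×0.4200 = 0.17493.
Extinction term: e·p = 0.09450.
dp/dt = 0.17493 − 0.09450 = 0.08043.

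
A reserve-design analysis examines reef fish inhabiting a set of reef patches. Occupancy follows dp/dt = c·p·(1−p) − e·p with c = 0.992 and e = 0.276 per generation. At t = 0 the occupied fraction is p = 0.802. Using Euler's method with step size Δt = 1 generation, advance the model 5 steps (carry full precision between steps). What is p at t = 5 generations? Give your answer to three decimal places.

Update rule: p ← p + [c·p·(1−p) − e·p]·Δt with Δt = 1.
step 1: Δp = -0.06383, p = 0.73817
step 2: Δp = -0.01201, p = 0.72616
step 3: Δp = -0.00316, p = 0.72300
step 4: Δp = -0.00088, p = 0.72212
step 5: Δp = -0.00025, p = 0.72187

0.722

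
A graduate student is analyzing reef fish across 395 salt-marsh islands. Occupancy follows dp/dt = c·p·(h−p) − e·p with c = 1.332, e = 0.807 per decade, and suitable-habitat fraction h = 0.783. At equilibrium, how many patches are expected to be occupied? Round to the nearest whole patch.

70

p* = h − e/c = 0.783 − 0.6059 = 0.1771.
Expected occupied patches = N × p* = 395 × 0.1771 = 69.97 ≈ 70.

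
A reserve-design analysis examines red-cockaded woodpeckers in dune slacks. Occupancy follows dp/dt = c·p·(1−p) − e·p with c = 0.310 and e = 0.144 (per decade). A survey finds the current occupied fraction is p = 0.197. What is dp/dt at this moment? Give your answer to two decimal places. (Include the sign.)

0.02

Colonization term: c·p·(1−p) = 0.310×0.197×0.8030 = 0.04904.
Extinction term: e·p = 0.02837.
dp/dt = 0.04904 − 0.02837 = 0.02067.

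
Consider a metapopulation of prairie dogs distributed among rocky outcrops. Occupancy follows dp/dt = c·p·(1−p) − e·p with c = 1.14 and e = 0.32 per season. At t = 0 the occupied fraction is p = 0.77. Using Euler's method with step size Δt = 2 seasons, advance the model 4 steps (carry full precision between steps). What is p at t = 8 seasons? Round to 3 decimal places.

Update rule: p ← p + [c·p·(1−p) − e·p]·Δt with Δt = 2.
t = 2: p = 0.77000 + (-0.08901) = 0.68099
t = 4: p = 0.68099 + (+0.05948) = 0.74047
t = 6: p = 0.74047 + (-0.03574) = 0.70473
t = 8: p = 0.70473 + (+0.02341) = 0.72814

0.728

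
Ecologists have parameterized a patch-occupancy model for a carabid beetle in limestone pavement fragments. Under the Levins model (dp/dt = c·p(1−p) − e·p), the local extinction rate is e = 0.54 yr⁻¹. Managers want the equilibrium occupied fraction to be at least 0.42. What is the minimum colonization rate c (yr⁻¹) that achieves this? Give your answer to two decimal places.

p* = 1 − e/c ≥ 0.42 requires e/c ≤ 0.5800, i.e. c ≥ e/0.5800.
c_min = 0.54/0.5800 = 0.9310.

0.93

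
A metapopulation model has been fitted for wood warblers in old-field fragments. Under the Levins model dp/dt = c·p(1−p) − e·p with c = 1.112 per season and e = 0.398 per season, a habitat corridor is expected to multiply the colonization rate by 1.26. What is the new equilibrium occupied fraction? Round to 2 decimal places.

Before: p* = 1 − 0.398/1.112 = 0.6421.
After the change, c = 1.40112, e = 0.398, so p* = 1 − 0.398/1.40112 = 0.7159.

0.72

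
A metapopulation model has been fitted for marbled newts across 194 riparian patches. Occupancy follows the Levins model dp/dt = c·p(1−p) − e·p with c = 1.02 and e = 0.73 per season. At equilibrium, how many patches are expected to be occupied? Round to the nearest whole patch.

p* = 1 − e/c = 1 − 0.73/1.02 = 0.2843.
Expected occupied patches = N × p* = 194 × 0.2843 = 55.16 ≈ 55.

55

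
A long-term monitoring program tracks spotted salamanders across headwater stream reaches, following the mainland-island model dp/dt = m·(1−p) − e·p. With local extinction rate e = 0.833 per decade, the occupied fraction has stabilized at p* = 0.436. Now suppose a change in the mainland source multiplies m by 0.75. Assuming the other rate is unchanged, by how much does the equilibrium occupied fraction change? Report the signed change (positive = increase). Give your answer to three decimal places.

-0.069

Balance m(1−p*) = e·p* gives m = e·p*/(1−p*) = 0.833×0.43600/0.56400 = 0.64395.
New p* = m/(m+e) = 0.48296/(0.48296+0.83300) = 0.36700.
Δp* = 0.36700 − 0.43600 = -0.06900.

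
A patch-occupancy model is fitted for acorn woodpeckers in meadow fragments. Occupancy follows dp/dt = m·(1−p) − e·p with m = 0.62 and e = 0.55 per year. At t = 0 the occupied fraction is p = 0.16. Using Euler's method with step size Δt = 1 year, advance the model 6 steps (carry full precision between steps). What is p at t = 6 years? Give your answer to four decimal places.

0.5299

Update rule: p ← p + [m·(1−p) − e·p]·Δt with Δt = 1.
t = 1: p = 0.16000 + (+0.43280) = 0.59280
t = 2: p = 0.59280 + (-0.07358) = 0.51922
t = 3: p = 0.51922 + (+0.01251) = 0.53173
t = 4: p = 0.53173 + (-0.00213) = 0.52961
t = 5: p = 0.52961 + (+0.00036) = 0.52997
t = 6: p = 0.52997 + (-0.00006) = 0.52991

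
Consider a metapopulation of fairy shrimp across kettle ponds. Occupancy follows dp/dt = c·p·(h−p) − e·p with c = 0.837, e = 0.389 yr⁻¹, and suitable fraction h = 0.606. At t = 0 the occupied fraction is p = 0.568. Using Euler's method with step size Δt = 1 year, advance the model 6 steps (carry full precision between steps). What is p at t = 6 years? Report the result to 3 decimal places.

Update rule: p ← p + [c·p·(h−p) − e·p]·Δt with Δt = 1.
p: 0.56800 → 0.36511  (Δp = -0.20289)
p: 0.36511 → 0.29670  (Δp = -0.06841)
p: 0.29670 → 0.25809  (Δp = -0.03861)
p: 0.25809 → 0.23285  (Δp = -0.02524)
p: 0.23285 → 0.21500  (Δp = -0.01785)
p: 0.21500 → 0.20173  (Δp = -0.01327)

0.202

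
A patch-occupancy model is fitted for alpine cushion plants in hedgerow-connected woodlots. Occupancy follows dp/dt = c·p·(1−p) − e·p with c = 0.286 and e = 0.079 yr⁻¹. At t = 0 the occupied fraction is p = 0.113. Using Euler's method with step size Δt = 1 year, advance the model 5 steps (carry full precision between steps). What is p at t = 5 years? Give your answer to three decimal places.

0.239

Update rule: p ← p + [c·p·(1−p) − e·p]·Δt with Δt = 1.
step 1: Δp = +0.01974, p = 0.13274
step 2: Δp = +0.02244, p = 0.15518
step 3: Δp = +0.02523, p = 0.18041
step 4: Δp = +0.02804, p = 0.20845
step 5: Δp = +0.03072, p = 0.23917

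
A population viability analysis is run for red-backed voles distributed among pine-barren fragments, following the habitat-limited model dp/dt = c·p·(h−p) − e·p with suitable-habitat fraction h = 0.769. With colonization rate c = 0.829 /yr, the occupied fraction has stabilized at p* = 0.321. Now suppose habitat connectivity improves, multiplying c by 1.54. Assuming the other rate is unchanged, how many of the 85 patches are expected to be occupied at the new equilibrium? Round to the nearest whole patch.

41

Balance c(h−p*) = e gives e = 0.829×(0.769 − 0.32100) = 0.37139.
New p* = 0.769 − e/c = 0.769 − 0.37139/1.27666 = 0.47809.
Expected occupied = 85 × 0.47809 = 40.64 ≈ 41.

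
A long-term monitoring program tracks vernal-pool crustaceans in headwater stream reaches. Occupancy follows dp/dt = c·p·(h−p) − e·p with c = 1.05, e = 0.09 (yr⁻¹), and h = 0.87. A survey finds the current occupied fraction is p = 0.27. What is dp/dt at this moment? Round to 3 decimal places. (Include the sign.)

0.146

Colonization term: c·p·(h−p) = 1.05×0.27×0.6000 = 0.17010.
Extinction term: e·p = 0.02430.
dp/dt = 0.17010 − 0.02430 = 0.14580.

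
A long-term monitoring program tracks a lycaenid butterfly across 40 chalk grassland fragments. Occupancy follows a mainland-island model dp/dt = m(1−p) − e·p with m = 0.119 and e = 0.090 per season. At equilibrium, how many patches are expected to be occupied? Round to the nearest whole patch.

23

p* = m/(m+e) = 0.119/0.2090 = 0.5694.
Expected occupied patches = N × p* = 40 × 0.5694 = 22.78 ≈ 23.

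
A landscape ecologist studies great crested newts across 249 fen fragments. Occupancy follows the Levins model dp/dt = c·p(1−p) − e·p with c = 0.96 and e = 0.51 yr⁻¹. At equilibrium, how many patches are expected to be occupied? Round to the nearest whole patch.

117

p* = 1 − e/c = 1 − 0.51/0.96 = 0.4688.
Expected occupied patches = N × p* = 249 × 0.4688 = 116.72 ≈ 117.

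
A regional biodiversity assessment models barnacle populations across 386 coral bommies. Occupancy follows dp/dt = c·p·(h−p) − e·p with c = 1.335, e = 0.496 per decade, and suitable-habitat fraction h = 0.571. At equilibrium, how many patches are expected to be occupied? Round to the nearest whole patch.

77

p* = h − e/c = 0.571 − 0.3715 = 0.1995.
Expected occupied patches = N × p* = 386 × 0.1995 = 76.99 ≈ 77.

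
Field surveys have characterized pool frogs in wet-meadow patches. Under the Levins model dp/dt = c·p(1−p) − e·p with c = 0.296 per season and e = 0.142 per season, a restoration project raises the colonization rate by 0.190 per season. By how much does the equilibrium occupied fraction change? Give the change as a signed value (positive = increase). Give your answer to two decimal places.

Before: p* = 1 − 0.142/0.296 = 0.5203.
After the change, c = 0.486, e = 0.142, so p* = 1 − 0.142/0.486 = 0.7078.
Δp* = 0.7078 − 0.5203 = +0.1875.

0.19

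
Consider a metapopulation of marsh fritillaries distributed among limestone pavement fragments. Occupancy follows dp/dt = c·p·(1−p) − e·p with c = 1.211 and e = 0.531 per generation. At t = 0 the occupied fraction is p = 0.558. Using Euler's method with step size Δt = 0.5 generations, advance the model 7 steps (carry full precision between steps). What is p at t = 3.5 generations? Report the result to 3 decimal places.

0.561

Update rule: p ← p + [c·p·(1−p) − e·p]·Δt with Δt = 0.5.
  1  |  dp/dt·Δt = +0.001189  |  p_1 = 0.559189
  2  |  dp/dt·Δt = +0.000789  |  p_2 = 0.559978
  3  |  dp/dt·Δt = +0.000523  |  p_3 = 0.560501
  4  |  dp/dt·Δt = +0.000346  |  p_4 = 0.560846
  5  |  dp/dt·Δt = +0.000229  |  p_5 = 0.561075
  6  |  dp/dt·Δt = +0.000151  |  p_6 = 0.561226
  7  |  dp/dt·Δt = +0.000100  |  p_7 = 0.561326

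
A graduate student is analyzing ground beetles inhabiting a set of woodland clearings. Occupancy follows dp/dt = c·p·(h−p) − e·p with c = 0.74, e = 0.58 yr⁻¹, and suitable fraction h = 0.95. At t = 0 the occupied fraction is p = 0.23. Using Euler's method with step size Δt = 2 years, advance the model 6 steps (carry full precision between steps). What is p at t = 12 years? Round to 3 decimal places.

Update rule: p ← p + [c·p·(h−p) − e·p]·Δt with Δt = 2.
step 1: Δp = -0.02171, p = 0.20829
step 2: Δp = -0.01297, p = 0.19532
step 3: Δp = -0.00841, p = 0.18691
step 4: Δp = -0.00572, p = 0.18118
step 5: Δp = -0.00401, p = 0.17717
step 6: Δp = -0.00287, p = 0.17430

0.174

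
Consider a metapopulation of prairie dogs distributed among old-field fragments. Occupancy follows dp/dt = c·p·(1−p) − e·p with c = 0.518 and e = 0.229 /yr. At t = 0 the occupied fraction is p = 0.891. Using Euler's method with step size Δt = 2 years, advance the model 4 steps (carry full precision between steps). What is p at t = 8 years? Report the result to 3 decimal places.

Update rule: p ← p + [c·p·(1−p) − e·p]·Δt with Δt = 2.
  1  |  dp/dt·Δt = -0.307463  |  p_1 = 0.583537
  2  |  dp/dt·Δt = -0.015490  |  p_2 = 0.568048
  3  |  dp/dt·Δt = -0.005963  |  p_3 = 0.562085
  4  |  dp/dt·Δt = -0.002428  |  p_4 = 0.559657

0.560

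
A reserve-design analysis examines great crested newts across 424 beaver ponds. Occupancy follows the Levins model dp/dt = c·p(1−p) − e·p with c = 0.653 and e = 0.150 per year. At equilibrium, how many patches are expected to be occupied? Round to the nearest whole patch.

327

p* = 1 − e/c = 1 − 0.150/0.653 = 0.7703.
Expected occupied patches = N × p* = 424 × 0.7703 = 326.60 ≈ 327.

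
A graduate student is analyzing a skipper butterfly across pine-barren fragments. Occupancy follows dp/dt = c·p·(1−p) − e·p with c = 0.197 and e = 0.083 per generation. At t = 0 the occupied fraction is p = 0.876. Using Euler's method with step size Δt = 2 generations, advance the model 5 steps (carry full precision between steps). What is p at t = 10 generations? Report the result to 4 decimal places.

Update rule: p ← p + [c·p·(1−p) − e·p]·Δt with Δt = 2.
p: 0.87600 → 0.77338  (Δp = -0.10262)
p: 0.77338 → 0.71405  (Δp = -0.05933)
p: 0.71405 → 0.67597  (Δp = -0.03809)
p: 0.67597 → 0.65006  (Δp = -0.02591)
p: 0.65006 → 0.63178  (Δp = -0.01828)

0.6318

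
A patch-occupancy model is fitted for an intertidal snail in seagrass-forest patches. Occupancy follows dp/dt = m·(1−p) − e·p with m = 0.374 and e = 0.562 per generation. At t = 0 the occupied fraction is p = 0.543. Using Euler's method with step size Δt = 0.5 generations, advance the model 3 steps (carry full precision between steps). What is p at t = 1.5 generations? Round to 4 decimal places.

Update rule: p ← p + [m·(1−p) − e·p]·Δt with Δt = 0.5.
  1  |  dp/dt·Δt = -0.067124  |  p_1 = 0.475876
  2  |  dp/dt·Δt = -0.035710  |  p_2 = 0.440166
  3  |  dp/dt·Δt = -0.018998  |  p_3 = 0.421168

0.4212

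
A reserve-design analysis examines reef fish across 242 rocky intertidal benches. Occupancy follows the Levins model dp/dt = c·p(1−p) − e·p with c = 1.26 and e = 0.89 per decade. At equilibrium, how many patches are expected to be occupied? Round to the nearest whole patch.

p* = 1 − e/c = 1 − 0.89/1.26 = 0.2937.
Expected occupied patches = N × p* = 242 × 0.2937 = 71.06 ≈ 71.

71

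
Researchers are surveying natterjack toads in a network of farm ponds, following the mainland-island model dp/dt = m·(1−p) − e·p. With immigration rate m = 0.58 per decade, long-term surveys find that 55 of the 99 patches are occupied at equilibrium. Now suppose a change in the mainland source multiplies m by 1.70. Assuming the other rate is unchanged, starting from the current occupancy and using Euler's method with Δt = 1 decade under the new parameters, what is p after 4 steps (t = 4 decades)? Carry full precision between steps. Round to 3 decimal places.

Observed p* = 55/99 = 0.55556.
Balance m(1−p*) = e·p* gives e = m(1−p*)/p* = 0.58×0.44444/0.55556 = 0.46400.
Starting from p₀ = 0.55556; update p ← p + (dp/dt)·Δt with the new parameters.
t = 1: p = 0.55556 + (+0.18044) = 0.73600
t = 2: p = 0.73600 + (-0.08120) = 0.65480
t = 3: p = 0.65480 + (+0.03654) = 0.69134
t = 4: p = 0.69134 + (-0.01644) = 0.67490

0.675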